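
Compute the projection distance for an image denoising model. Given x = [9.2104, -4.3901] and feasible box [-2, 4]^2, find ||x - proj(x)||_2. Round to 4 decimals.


Project each component onto [-2, 4].
clip(9.2104) = 4.0, clip(-4.3901) = -2.0
Projection = [4.0, -2.0]
Squared diffs: [27.1483, 5.7126]
Distance = sqrt(32.8609) = 5.7324


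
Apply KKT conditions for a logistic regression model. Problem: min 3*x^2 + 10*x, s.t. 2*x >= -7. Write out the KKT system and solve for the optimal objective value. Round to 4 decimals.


Step 1: Try lambda = 0 (constraint inactive).
Stationarity: 2*3*x + 10 = 0
x* = -10/(2*3) = -5/3 = -1.6667 (rounded; the exact value -5/3 is used below)
Check constraint: 2*-1.6667 = -3.3334 >= -7 -- satisfied.
Step 2: Compute optimal value.
f(x*) = 3*(-5/3)^2 + 10*(-5/3) = -8.3333


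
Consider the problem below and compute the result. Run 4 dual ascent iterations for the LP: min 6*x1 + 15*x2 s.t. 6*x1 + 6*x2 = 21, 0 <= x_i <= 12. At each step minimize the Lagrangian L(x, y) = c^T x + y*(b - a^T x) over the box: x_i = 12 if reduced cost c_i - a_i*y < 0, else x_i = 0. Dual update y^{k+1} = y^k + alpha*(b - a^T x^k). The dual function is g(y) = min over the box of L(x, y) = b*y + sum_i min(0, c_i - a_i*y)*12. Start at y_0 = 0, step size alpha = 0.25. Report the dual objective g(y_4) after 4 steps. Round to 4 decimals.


Dual ascent for LP: min 6*x1 + 15*x2, 6*x1 + 6*x2 = 21, 0 <= x_i <= 12
Step 1: y^k = 0.0, reduced costs: (6.0, 15.0)
  x^k = (0.0, 0.0), subgradient = b - a^T x = 21.0
  y^{k+1} = 0.0 + 0.25*21.0 = 5.25
Step 2: y^k = 5.25, reduced costs: (-25.5, -16.5)
  x^k = (12.0, 12.0), subgradient = b - a^T x = -123.0
  y^{k+1} = 5.25 + 0.25*-123.0 = -25.5
Step 3: y^k = -25.5, reduced costs: (159.0, 168.0)
  x^k = (0.0, 0.0), subgradient = b - a^T x = 21.0
  y^{k+1} = -25.5 + 0.25*21.0 = -20.25
Step 4: y^k = -20.25, reduced costs: (127.5, 136.5)
  x^k = (0.0, 0.0), subgradient = b - a^T x = 21.0
  y^{k+1} = -20.25 + 0.25*21.0 = -15.0
Dual objective at y_4 = -15.0: reduced costs (96.0, 105.0), box minimizer x = (0.0, 0.0)
g(y_4) = b*y + (c1 - a1*y)*x1 + (c2 - a2*y)*x2 = 21*(-15.0) + 96.0*0.0 + 105.0*0.0 = -315.0 + 0.0 + 0.0 = -315.0


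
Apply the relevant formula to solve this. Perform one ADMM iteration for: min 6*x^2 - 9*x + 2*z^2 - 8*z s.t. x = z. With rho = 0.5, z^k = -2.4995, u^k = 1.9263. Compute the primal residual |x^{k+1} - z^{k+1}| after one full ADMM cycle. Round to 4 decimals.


ADMM iteration with rho = 0.5, z^k = -2.4995, u^k = 1.9263
Step 1: x-update.
Minimize 6*x^2 - 9*x + (0.5/2)*(x + 2.4995 + 1.9263)^2
FOC: (2*6 + 0.5)*x = 9 + 0.5*(-2.4995 - 1.9263)
x^{k+1} = 0.543
Step 2: z-update.
Minimize 2*z^2 - 8*z + (0.5/2)*(0.543 - z + 1.9263)^2
FOC: (2*2 + 0.5)*z = 8 + 0.5*(0.543 + 1.9263)
z^{k+1} = 2.0521
Step 3: u-update.
u^{k+1} = 1.9263 + 0.543 - 2.0521 = 0.4171
Step 4: Primal residual = |0.543 - 2.0521| = 1.5092


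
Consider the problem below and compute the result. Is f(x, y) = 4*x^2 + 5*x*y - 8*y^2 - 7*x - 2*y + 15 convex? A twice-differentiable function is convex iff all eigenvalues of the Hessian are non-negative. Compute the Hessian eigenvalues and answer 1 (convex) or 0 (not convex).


The Hessian of f(x,y) = 4*x^2 + 5*x*y - 8*y^2 - 7*x - 2*y + 15 is:
H = [[8, 5], [5, -16]]
Trace = 8 - 16 = -8
Determinant = 8*-16 - (5)^2 = -153
Discriminant = (-8)^2 - 4*-153 = 676.0
Eigenvalues: lambda_1 = -17.0, lambda_2 = 9.0
The function is not convex.

0


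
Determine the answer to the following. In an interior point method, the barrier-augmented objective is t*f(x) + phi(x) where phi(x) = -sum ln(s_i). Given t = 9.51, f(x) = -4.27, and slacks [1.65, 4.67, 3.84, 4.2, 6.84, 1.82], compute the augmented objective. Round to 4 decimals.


Step 1: Compute log-barrier.
ln values: [0.5008, 1.5412, 1.3455, 1.4351, 1.9228, 0.5988]
phi = -(0.5008 + 1.5412 + 1.3455 + 1.4351 + 1.9228 + 0.5988) = -7.3441
Step 2: Compute augmented objective.
t*f(x) = 9.51*-4.27 = -40.6077
Total = -40.6077 - 7.3441 = -47.9518


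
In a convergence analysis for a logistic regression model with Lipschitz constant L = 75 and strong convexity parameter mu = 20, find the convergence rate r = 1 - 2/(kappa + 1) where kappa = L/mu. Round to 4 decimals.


Step 1: Compute the condition number.
kappa = L/mu = 75/20 = 3.75
Step 2: Compute the convergence rate.
r = 1 - 2/(kappa + 1) = 1 - 2*mu/(L + mu) = (L - mu)/(L + mu) = 55/95 = 0.5789


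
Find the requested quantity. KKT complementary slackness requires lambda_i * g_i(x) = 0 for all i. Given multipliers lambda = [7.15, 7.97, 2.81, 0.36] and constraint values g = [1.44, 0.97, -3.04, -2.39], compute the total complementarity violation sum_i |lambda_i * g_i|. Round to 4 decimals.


KKT complementary slackness check:
lambda_1 * g_1 = 7.15 * 1.44 = 10.296
lambda_2 * g_2 = 7.97 * 0.97 = 7.7309
lambda_3 * g_3 = 2.81 * -3.04 = -8.5424
lambda_4 * g_4 = 0.36 * -2.39 = -0.8604
Total violation = 10.296 + 7.7309 + 8.5424 + 0.8604 = 27.4297


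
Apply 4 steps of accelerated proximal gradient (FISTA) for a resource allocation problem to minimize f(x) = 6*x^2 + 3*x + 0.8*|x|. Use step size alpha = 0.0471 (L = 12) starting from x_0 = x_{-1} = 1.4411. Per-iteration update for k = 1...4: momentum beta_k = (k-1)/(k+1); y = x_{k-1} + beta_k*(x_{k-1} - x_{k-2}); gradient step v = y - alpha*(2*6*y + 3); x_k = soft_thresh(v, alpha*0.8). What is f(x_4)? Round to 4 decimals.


FISTA on f(x) = 6*x^2 + 3*x + 0.8*|x|
L = 12, alpha = 0.0471
Iteration 1: beta = 0.0, y = 1.4411 + 0.0*(1.4411 - 1.4411) = 1.4411
  grad(y) = 20.2932, v = y - alpha*grad = 0.4853
  prox(v) = soft_thresh(0.4853, 0.0377) = 0.4476
Iteration 2: beta = 0.3333, y = 0.4476 + 0.3333*(0.4476 - 1.4411) = 0.1164
  grad(y) = 4.3974, v = y - alpha*grad = -0.0907
  prox(v) = soft_thresh(-0.0907, 0.0377) = -0.053
Iteration 3: beta = 0.5, y = -0.053 + 0.5*(-0.053 - 0.4476) = -0.3033
  grad(y) = -0.6395, v = y - alpha*grad = -0.2732
  prox(v) = soft_thresh(-0.2732, 0.0377) = -0.2355
Iteration 4: beta = 0.6, y = -0.2355 + 0.6*(-0.2355 + 0.053) = -0.345
  grad(y) = -1.1399, v = y - alpha*grad = -0.2913
  prox(v) = soft_thresh(-0.2913, 0.0377) = -0.2536
f(x_4) = 6*(-0.2536)^2 + 3*(-0.2536) + 0.8*|-0.2536| = -0.172


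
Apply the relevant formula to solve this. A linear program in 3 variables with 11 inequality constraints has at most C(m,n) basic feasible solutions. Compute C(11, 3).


Each vertex corresponds to some choice of n active constraints out of m, so the number of vertices is at most C(m, n) = m! / (n!(m-n)!).
m = 11, n = 3
Numerator: 11 * 10 * 9
Denominator: 3! = 6
C(11, 3) = 165


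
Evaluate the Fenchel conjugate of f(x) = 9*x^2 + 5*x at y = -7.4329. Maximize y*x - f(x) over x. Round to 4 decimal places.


f*(y) = sup_x {y*x - a*x^2 - b*x} = sup_x {(y-b)*x - a*x^2}
FOC: (y - b) - 2a*x = 0 => x* = (y - b)/(2a)
x* = (-7.4329 - 5)/(2*9) = -0.6907
f*(-7.4329) = (y-b)^2/(4a) = (-7.4329 - 5)^2/(4*9)
= 154.577/36 = 4.2938


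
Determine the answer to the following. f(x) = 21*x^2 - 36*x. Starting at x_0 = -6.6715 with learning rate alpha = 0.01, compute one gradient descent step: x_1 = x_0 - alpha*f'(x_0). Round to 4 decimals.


We compute the gradient at x_0 and apply the update.
f'(x) = 42*x - 36
f'(-6.6715) = 42*-6.6715 - 36 = -316.203
x_1 = -6.6715 - 0.01*-316.203 = -3.5095


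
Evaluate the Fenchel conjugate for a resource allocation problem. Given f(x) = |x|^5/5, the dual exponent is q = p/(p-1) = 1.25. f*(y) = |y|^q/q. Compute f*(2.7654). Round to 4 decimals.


The conjugate exponent q satisfies 1/p + 1/q = 1.
p = 5, so q = 5/(5 - 1) = 1.25
|y|^q = 2.7654^1.25 = 3.5661
f*(2.7654) = 3.5661 / 1.25 = 2.8529


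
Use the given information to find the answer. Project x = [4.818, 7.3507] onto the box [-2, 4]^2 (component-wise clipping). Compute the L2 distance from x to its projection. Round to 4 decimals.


Project each component onto [-2, 4].
clip(4.818) = 4.0, clip(7.3507) = 4.0
Projection = [4.0, 4.0]
Squared diffs: [0.6691, 11.2272]
Distance = sqrt(11.8963) = 3.4491


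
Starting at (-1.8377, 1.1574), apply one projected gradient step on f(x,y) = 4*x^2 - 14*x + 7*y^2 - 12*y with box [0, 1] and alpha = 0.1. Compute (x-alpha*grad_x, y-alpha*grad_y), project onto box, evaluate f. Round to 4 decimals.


Step 1: Compute gradient at (-1.8377, 1.1574).
grad_x = 2*4*-1.8377 - 14 = -28.7016
grad_y = 2*7*1.1574 - 12 = 4.2036
Step 2: Gradient step.
x_raw = -1.8377 - 0.1*-28.7016 = 1.0325
y_raw = 1.1574 - 0.1*4.2036 = 0.737
Step 3: Project onto [0, 1].
x_proj = clip(1.0325) = 1.0
y_proj = clip(0.737) = 0.737
Step 4: Evaluate f.
f(1.0, 0.737) = -15.0419


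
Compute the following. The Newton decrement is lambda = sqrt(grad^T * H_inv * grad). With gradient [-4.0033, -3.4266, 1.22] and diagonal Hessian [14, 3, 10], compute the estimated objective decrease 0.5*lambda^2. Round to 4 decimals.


Step 1: H is diagonal, so H^(-1) * g = [-0.286, -1.1422, 0.122].
Step 2: g^T H^(-1) g = sum_i g_i^2 / H_ii
  = (-4.0033)^2/14 + (-3.4266)^2/3 + (1.22)^2/10
  = 1.1447 + 3.9139 + 0.1488 = 5.2074
Step 3: Objective decrease = 0.5 * g^T H^(-1) g = 2.6037


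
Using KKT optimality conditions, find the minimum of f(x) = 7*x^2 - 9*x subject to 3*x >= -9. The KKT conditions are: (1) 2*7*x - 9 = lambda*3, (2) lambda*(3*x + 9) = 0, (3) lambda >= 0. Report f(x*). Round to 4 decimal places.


Step 1: Try lambda = 0 (constraint inactive).
Stationarity: 2*7*x - 9 = 0
x* = 9/(2*7) = 9/14 = 0.6429 (rounded; the exact value 9/14 is used below)
Check constraint: 3*0.6429 = 1.9287 >= -9 -- satisfied.
Step 2: Compute optimal value.
f(x*) = 7*(9/14)^2 - 9*(9/14) = -2.8929


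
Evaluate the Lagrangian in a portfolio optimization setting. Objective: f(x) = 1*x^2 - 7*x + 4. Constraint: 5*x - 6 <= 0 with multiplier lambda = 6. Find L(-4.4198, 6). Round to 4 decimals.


Step 1: Evaluate f(x).
f(-4.4198) = 1*(-4.4198)^2 - 7*(-4.4198) + 4 = 54.4732
Step 2: Evaluate g(x).
g(-4.4198) = 5*-4.4198 - 6 = -28.099
Step 3: Compute Lagrangian.
L = 54.4732 + 6*-28.099 = -114.1208


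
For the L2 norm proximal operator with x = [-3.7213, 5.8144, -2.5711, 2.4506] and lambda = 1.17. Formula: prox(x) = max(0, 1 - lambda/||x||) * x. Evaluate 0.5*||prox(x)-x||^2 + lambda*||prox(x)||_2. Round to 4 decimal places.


Step 1: Compute ||x||.
||x|| = 7.7635
Step 2: Compute scaling factor.
scale = max(0, 1 - 1.17/7.7635) = 0.8493
Step 3: prox(x) = [-3.1605, 4.9381, -2.1836, 2.0813]
||prox(x)|| = 6.5935
Step 4: Proximal objective.
0.5*||prox-x||^2 = 0.6845
lambda*||prox|| = 7.7144
Total = 8.3988


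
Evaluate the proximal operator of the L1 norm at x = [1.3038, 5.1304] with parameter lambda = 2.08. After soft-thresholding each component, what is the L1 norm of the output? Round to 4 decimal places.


Soft-thresholding with lambda = 2.08:
prox(1.3038) = sign(1.3038)*max(|1.3038| - 2.08, 0) = 0.0
prox(5.1304) = sign(5.1304)*max(|5.1304| - 2.08, 0) = 3.0504
prox(x) = [0.0, 3.0504]
||prox(x)||_1 = 0.0 + 3.0504 = 3.0504


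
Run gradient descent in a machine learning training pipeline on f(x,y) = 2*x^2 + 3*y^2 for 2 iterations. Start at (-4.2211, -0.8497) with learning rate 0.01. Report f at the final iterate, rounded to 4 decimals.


Gradient descent on f(x,y) = 2*x^2 + 3*y^2.
Starting point: (-4.2211, -0.8497), alpha = 0.01
Step 1: grad_x = 2*2*-4.2211 = -16.8844, grad_y = 2*3*-0.8497 = -5.0982
  x_1 = -4.2211 - 0.01*-16.8844 = -4.0523
  y_1 = -0.8497 - 0.01*-5.0982 = -0.7987
Step 2: grad_x = 2*2*-4.0523 = -16.209, grad_y = 2*3*-0.7987 = -4.7923
  x_2 = -4.0523 - 0.01*-16.209 = -3.8902
  y_2 = -0.7987 - 0.01*-4.7923 = -0.7508
f(-3.8902, -0.7508) = 2*(-3.8902)^2 + 3*(-0.7508)^2 = 31.9579


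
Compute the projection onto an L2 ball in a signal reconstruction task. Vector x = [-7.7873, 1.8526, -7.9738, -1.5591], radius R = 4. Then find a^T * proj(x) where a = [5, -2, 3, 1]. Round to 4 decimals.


Step 1: Compute ||x|| (intermediates to 6 decimals).
||x|| = sqrt((-7.7873)^2 + 1.8526^2 + (-7.9738)^2 + (-1.5591)^2) = 11.405545
Step 2: Project.
Since ||x|| > R, scale = R/||x|| = 4/11.405545 = 0.350707, proj(x) = scale * x
proj(x) = [-2.731061, 0.64972, -2.796467, -0.546787]
Step 3: Dot product.
a^T * proj(x) = 5*(-2.731061) - 2*0.64972 + 3*(-2.796467) + 1*(-0.546787) = -23.8909


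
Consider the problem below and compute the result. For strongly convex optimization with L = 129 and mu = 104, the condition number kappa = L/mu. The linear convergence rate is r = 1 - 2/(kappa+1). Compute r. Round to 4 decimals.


Step 1: Compute the condition number.
kappa = L/mu = 129/104 = 1.2404
Step 2: Compute the convergence rate.
r = 1 - 2/(kappa + 1) = 1 - 2*mu/(L + mu) = (L - mu)/(L + mu) = 25/233 = 0.1073


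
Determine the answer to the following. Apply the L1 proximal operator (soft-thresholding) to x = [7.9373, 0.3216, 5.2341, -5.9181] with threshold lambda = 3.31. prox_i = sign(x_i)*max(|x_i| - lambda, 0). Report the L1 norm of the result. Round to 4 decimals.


Soft-thresholding with lambda = 3.31:
prox(7.9373) = sign(7.9373)*max(|7.9373| - 3.31, 0) = 4.6273
prox(0.3216) = sign(0.3216)*max(|0.3216| - 3.31, 0) = 0.0
prox(5.2341) = sign(5.2341)*max(|5.2341| - 3.31, 0) = 1.9241
prox(-5.9181) = sign(-5.9181)*max(|-5.9181| - 3.31, 0) = -2.6081
prox(x) = [4.6273, 0.0, 1.9241, -2.6081]
||prox(x)||_1 = 4.6273 + 0.0 + 1.9241 + 2.6081 = 9.1595


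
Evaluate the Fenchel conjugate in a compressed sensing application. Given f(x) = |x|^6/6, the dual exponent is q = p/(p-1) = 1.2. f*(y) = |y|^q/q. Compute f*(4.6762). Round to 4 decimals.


The conjugate exponent q satisfies 1/p + 1/q = 1.
p = 6, so q = 6/(6 - 1) = 1.2
|y|^q = 4.6762^1.2 = 6.3661
f*(4.6762) = 6.3661 / 1.2 = 5.3051


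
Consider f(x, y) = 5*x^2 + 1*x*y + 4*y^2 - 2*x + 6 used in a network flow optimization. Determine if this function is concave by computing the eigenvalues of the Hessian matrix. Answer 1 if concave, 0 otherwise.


The Hessian of f(x,y) = 5*x^2 + 1*x*y + 4*y^2 - 2*x + 6 is:
H = [[10, 1], [1, 8]]
Trace = 10 + 8 = 18
Determinant = 10*8 - (1)^2 = 79
Discriminant = (18)^2 - 4*79 = 8.0
Eigenvalues: lambda_1 = 7.5858, lambda_2 = 10.4142
The function is not concave.

0


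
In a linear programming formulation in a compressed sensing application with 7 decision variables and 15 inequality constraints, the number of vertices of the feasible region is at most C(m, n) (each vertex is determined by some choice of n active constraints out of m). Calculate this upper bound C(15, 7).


Each vertex corresponds to some choice of n active constraints out of m, so the number of vertices is at most C(m, n) = m! / (n!(m-n)!).
m = 15, n = 7
Numerator: 15 * 14 * 13 * 12 * 11 * 10 * 9
Denominator: 7! = 5040
C(15, 7) = 6435


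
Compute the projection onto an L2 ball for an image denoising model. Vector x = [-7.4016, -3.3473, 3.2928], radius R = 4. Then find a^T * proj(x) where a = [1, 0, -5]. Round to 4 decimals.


Step 1: Compute ||x|| (intermediates to 6 decimals).
||x|| = sqrt((-7.4016)^2 + (-3.3473)^2 + 3.2928^2) = 8.765308
Step 2: Project.
Since ||x|| > R, scale = R/||x|| = 4/8.765308 = 0.456344, proj(x) = scale * x
proj(x) = [-3.377676, -1.52752, 1.50265]
Step 3: Dot product.
a^T * proj(x) = 1*(-3.377676) + 0*(-1.52752) - 5*1.50265 = -10.8909


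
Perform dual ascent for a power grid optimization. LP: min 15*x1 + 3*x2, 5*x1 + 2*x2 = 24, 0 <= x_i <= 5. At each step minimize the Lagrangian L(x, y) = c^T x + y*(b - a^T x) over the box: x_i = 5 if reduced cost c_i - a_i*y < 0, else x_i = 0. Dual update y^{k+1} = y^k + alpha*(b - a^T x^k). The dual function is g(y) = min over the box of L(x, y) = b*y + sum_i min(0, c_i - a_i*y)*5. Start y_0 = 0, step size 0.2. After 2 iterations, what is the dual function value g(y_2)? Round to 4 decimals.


Dual ascent for LP: min 15*x1 + 3*x2, 5*x1 + 2*x2 = 24, 0 <= x_i <= 5
Step 1: y^k = 0.0, reduced costs: (15.0, 3.0)
  x^k = (0.0, 0.0), subgradient = b - a^T x = 24.0
  y^{k+1} = 0.0 + 0.2*24.0 = 4.8
Step 2: y^k = 4.8, reduced costs: (-9.0, -6.6)
  x^k = (5.0, 5.0), subgradient = b - a^T x = -11.0
  y^{k+1} = 4.8 + 0.2*-11.0 = 2.6
Dual objective at y_2 = 2.6: reduced costs (2.0, -2.2), box minimizer x = (0.0, 5.0)
g(y_2) = b*y + (c1 - a1*y)*x1 + (c2 - a2*y)*x2 = 24*2.6 + 2.0*0.0 + (-2.2)*5.0 = 62.4 + 0.0 - 11.0 = 51.4


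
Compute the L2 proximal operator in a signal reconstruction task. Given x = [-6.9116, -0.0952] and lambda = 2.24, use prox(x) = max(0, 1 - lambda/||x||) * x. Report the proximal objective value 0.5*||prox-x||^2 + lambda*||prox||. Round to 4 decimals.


Step 1: Compute ||x||.
||x|| = 6.9123
Step 2: Compute scaling factor.
scale = max(0, 1 - 2.24/6.9123) = 0.6759
Step 3: prox(x) = [-4.6718, -0.0643]
||prox(x)|| = 4.6723
Step 4: Proximal objective.
0.5*||prox-x||^2 = 2.5088
lambda*||prox|| = 10.466
Total = 12.9747


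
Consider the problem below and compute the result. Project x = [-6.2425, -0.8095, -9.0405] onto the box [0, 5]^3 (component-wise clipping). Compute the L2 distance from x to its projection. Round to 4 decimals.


Project each component onto [0, 5].
clip(-6.2425) = 0.0, clip(-0.8095) = 0.0, clip(-9.0405) = 0.0
Projection = [0.0, 0.0, 0.0]
Squared diffs: [38.9688, 0.6553, 81.7306]
Distance = sqrt(121.3547) = 11.0161


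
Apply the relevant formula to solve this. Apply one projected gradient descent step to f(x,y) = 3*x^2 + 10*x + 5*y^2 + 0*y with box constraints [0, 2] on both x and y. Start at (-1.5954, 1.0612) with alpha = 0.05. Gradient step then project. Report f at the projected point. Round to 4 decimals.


Step 1: Compute gradient at (-1.5954, 1.0612).
grad_x = 2*3*-1.5954 + 10 = 0.4276
grad_y = 2*5*1.0612 + 0 = 10.612
Step 2: Gradient step.
x_raw = -1.5954 - 0.05*0.4276 = -1.6168
y_raw = 1.0612 - 0.05*10.612 = 0.5306
Step 3: Project onto [0, 2].
x_proj = clip(-1.6168) = 0.0
y_proj = clip(0.5306) = 0.5306
Step 4: Evaluate f.
f(0.0, 0.5306) = 1.4077


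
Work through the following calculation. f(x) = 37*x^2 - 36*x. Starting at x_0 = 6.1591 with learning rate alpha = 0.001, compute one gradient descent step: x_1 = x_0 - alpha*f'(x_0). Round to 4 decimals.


We compute the gradient at x_0 and apply the update.
f'(x) = 74*x - 36
f'(6.1591) = 74*6.1591 - 36 = 419.7734
x_1 = 6.1591 - 0.001*419.7734 = 5.7393


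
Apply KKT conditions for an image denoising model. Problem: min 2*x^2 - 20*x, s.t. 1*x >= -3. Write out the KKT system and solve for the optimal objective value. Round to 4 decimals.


Step 1: Try lambda = 0 (constraint inactive).
Stationarity: 2*2*x - 20 = 0
x* = 20/(2*2) = 5.0
Check constraint: 1*5.0 = 5.0 >= -3 -- satisfied.
Step 2: Compute optimal value.
f(x*) = 2*5.0^2 - 20*5.0 = -50.0


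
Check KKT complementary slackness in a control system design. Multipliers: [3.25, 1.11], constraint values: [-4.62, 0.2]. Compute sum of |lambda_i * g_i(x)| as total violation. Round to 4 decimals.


KKT complementary slackness check:
lambda_1 * g_1 = 3.25 * -4.62 = -15.015
lambda_2 * g_2 = 1.11 * 0.2 = 0.222
Total violation = 15.015 + 0.222 = 15.237


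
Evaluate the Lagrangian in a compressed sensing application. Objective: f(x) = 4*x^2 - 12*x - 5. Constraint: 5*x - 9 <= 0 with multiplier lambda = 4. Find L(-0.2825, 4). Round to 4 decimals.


Step 1: Evaluate f(x).
f(-0.2825) = 4*(-0.2825)^2 - 12*(-0.2825) - 5 = -1.2908
Step 2: Evaluate g(x).
g(-0.2825) = 5*-0.2825 - 9 = -10.4125
Step 3: Compute Lagrangian.
L = -1.2908 + 4*-10.4125 = -42.9408


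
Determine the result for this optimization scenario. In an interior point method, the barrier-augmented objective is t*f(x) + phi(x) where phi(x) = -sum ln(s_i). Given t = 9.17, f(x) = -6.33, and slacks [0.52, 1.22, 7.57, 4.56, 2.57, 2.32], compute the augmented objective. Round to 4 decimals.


Step 1: Compute log-barrier.
ln values: [-0.6539, 0.1989, 2.0242, 1.5173, 0.9439, 0.8416]
phi = -(-0.6539 + 0.1989 + 2.0242 + 1.5173 + 0.9439 + 0.8416) = -4.8719
Step 2: Compute augmented objective.
t*f(x) = 9.17*-6.33 = -58.0461
Total = -58.0461 - 4.8719 = -62.918


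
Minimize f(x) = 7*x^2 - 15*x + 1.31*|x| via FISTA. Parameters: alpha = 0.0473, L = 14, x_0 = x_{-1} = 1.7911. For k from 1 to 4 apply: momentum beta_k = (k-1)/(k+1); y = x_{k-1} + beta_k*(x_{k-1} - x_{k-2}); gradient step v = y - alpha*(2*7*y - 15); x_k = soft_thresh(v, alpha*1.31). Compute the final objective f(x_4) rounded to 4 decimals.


FISTA on f(x) = 7*x^2 - 15*x + 1.31*|x|
L = 14, alpha = 0.0473
Iteration 1: beta = 0.0, y = 1.7911 + 0.0*(1.7911 - 1.7911) = 1.7911
  grad(y) = 10.0754, v = y - alpha*grad = 1.3145
  prox(v) = soft_thresh(1.3145, 0.062) = 1.2526
Iteration 2: beta = 0.3333, y = 1.2526 + 0.3333*(1.2526 - 1.7911) = 1.0731
  grad(y) = 0.0229, v = y - alpha*grad = 1.072
  prox(v) = soft_thresh(1.072, 0.062) = 1.01
Iteration 3: beta = 0.5, y = 1.01 + 0.5*(1.01 - 1.2526) = 0.8887
  grad(y) = -2.5576, v = y - alpha*grad = 1.0097
  prox(v) = soft_thresh(1.0097, 0.062) = 0.9478
Iteration 4: beta = 0.6, y = 0.9478 + 0.6*(0.9478 - 1.01) = 0.9104
  grad(y) = -2.2545, v = y - alpha*grad = 1.017
  prox(v) = soft_thresh(1.017, 0.062) = 0.9551
f(x_4) = 7*0.9551^2 - 15*0.9551 + 1.31*|0.9551| = -6.6898


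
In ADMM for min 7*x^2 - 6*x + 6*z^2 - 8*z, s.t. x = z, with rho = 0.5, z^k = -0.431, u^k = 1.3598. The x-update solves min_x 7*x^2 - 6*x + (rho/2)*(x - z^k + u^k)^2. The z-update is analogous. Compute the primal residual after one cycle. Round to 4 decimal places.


ADMM iteration with rho = 0.5, z^k = -0.431, u^k = 1.3598
Step 1: x-update.
Minimize 7*x^2 - 6*x + (0.5/2)*(x + 0.431 + 1.3598)^2
FOC: (2*7 + 0.5)*x = 6 + 0.5*(-0.431 - 1.3598)
x^{k+1} = 0.352
Step 2: z-update.
Minimize 6*z^2 - 8*z + (0.5/2)*(0.352 - z + 1.3598)^2
FOC: (2*6 + 0.5)*z = 8 + 0.5*(0.352 + 1.3598)
z^{k+1} = 0.7085
Step 3: u-update.
u^{k+1} = 1.3598 + 0.352 - 0.7085 = 1.0034
Step 4: Primal residual = |0.352 - 0.7085| = 0.3564


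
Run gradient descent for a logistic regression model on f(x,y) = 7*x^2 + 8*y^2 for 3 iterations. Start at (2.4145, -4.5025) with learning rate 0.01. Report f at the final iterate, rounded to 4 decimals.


Gradient descent on f(x,y) = 7*x^2 + 8*y^2.
Starting point: (2.4145, -4.5025), alpha = 0.01
Step 1: grad_x = 2*7*2.4145 = 33.803, grad_y = 2*8*-4.5025 = -72.04
  x_1 = 2.4145 - 0.01*33.803 = 2.0765
  y_1 = -4.5025 - 0.01*-72.04 = -3.7821
Step 2: grad_x = 2*7*2.0765 = 29.0706, grad_y = 2*8*-3.7821 = -60.5136
  x_2 = 2.0765 - 0.01*29.0706 = 1.7858
  y_2 = -3.7821 - 0.01*-60.5136 = -3.177
Step 3: grad_x = 2*7*1.7858 = 25.0007, grad_y = 2*8*-3.177 = -50.8314
  x_3 = 1.7858 - 0.01*25.0007 = 1.5358
  y_3 = -3.177 - 0.01*-50.8314 = -2.6686
f(1.5358, -2.6686) = 7*1.5358^2 + 8*(-2.6686)^2 = 73.4834


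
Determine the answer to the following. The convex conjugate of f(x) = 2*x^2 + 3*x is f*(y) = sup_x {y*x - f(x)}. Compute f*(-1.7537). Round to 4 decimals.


f*(y) = sup_x {y*x - a*x^2 - b*x} = sup_x {(y-b)*x - a*x^2}
FOC: (y - b) - 2a*x = 0 => x* = (y - b)/(2a)
x* = (-1.7537 - 3)/(2*2) = -1.1884
f*(-1.7537) = (y-b)^2/(4a) = (-1.7537 - 3)^2/(4*2)
= 22.5977/8 = 2.8247


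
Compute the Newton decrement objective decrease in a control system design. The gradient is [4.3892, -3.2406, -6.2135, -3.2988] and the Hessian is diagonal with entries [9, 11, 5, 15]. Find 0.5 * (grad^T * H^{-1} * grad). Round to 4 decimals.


Step 1: H is diagonal, so H^(-1) * g = [0.4877, -0.2946, -1.2427, -0.2199].
Step 2: g^T H^(-1) g = sum_i g_i^2 / H_ii
  = (4.3892)^2/9 + (-3.2406)^2/11 + (-6.2135)^2/5 + (-3.2988)^2/15
  = 2.1406 + 0.9547 + 7.7215 + 0.7255 = 11.5422
Step 3: Objective decrease = 0.5 * g^T H^(-1) g = 5.7711


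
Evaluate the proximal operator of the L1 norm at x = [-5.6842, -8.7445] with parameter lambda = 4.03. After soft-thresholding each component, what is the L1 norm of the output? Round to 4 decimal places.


Soft-thresholding with lambda = 4.03:
prox(-5.6842) = sign(-5.6842)*max(|-5.6842| - 4.03, 0) = -1.6542
prox(-8.7445) = sign(-8.7445)*max(|-8.7445| - 4.03, 0) = -4.7145
prox(x) = [-1.6542, -4.7145]
||prox(x)||_1 = 1.6542 + 4.7145 = 6.3687


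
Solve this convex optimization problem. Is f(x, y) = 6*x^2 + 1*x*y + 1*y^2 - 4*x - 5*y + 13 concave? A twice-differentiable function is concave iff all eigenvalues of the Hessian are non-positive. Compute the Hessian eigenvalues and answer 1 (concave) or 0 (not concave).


The Hessian of f(x,y) = 6*x^2 + 1*x*y + 1*y^2 - 4*x - 5*y + 13 is:
H = [[12, 1], [1, 2]]
Trace = 12 + 2 = 14
Determinant = 12*2 - (1)^2 = 23
Discriminant = (14)^2 - 4*23 = 104.0
Eigenvalues: lambda_1 = 1.901, lambda_2 = 12.099
The function is not concave.

0


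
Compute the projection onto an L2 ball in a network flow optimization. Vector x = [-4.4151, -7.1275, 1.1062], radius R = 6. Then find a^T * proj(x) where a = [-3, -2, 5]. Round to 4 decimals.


Step 1: Compute ||x|| (intermediates to 6 decimals).
||x|| = sqrt((-4.4151)^2 + (-7.1275)^2 + 1.1062^2) = 8.456834
Step 2: Project.
Since ||x|| > R, scale = R/||x|| = 6/8.456834 = 0.709485, proj(x) = scale * x
proj(x) = [-3.132447, -5.056854, 0.784832]
Step 3: Dot product.
a^T * proj(x) = -3*(-3.132447) - 2*(-5.056854) + 5*0.784832 = 23.4352


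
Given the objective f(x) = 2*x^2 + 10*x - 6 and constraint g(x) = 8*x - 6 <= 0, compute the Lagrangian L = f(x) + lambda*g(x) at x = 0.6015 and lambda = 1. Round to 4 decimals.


Step 1: Evaluate f(x).
f(0.6015) = 2*0.6015^2 + 10*0.6015 - 6 = 0.7386
Step 2: Evaluate g(x).
g(0.6015) = 8*0.6015 - 6 = -1.188
Step 3: Compute Lagrangian.
L = 0.7386 + 1*-1.188 = -0.4494


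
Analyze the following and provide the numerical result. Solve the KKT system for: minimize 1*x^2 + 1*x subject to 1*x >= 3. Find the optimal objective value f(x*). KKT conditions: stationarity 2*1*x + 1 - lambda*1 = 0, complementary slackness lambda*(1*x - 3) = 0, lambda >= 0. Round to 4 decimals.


Step 1: Try lambda = 0 (constraint inactive).
x_unc = -1/(2*1) = -0.5
Check: 1*-0.5 = -0.5 < 3 -- violated!
Step 2: Constraint must be active: 1*x = 3
x* = 3/1 = 3.0
lambda = (2*1*3.0 + 1)/1 = 7.0
Step 3: Compute optimal value.
f(x*) = 1*3.0^2 + 1*3.0 = 12.0


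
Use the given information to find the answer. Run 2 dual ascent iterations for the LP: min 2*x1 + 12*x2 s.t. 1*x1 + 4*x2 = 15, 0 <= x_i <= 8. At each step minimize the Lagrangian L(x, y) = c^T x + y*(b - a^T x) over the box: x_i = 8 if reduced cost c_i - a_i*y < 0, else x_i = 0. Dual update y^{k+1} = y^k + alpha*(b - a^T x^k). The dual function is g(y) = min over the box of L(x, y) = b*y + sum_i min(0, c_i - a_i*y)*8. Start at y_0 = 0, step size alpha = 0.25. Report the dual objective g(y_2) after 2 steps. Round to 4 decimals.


Dual ascent for LP: min 2*x1 + 12*x2, 1*x1 + 4*x2 = 15, 0 <= x_i <= 8
Step 1: y^k = 0.0, reduced costs: (2.0, 12.0)
  x^k = (0.0, 0.0), subgradient = b - a^T x = 15.0
  y^{k+1} = 0.0 + 0.25*15.0 = 3.75
Step 2: y^k = 3.75, reduced costs: (-1.75, -3.0)
  x^k = (8.0, 8.0), subgradient = b - a^T x = -25.0
  y^{k+1} = 3.75 + 0.25*-25.0 = -2.5
Dual objective at y_2 = -2.5: reduced costs (4.5, 22.0), box minimizer x = (0.0, 0.0)
g(y_2) = b*y + (c1 - a1*y)*x1 + (c2 - a2*y)*x2 = 15*(-2.5) + 4.5*0.0 + 22.0*0.0 = -37.5 + 0.0 + 0.0 = -37.5


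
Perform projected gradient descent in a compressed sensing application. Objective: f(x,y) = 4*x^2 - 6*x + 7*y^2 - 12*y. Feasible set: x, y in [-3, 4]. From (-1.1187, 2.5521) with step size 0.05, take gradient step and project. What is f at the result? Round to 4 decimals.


Step 1: Compute gradient at (-1.1187, 2.5521).
grad_x = 2*4*-1.1187 - 6 = -14.9496
grad_y = 2*7*2.5521 - 12 = 23.7294
Step 2: Gradient step.
x_raw = -1.1187 - 0.05*-14.9496 = -0.3712
y_raw = 2.5521 - 0.05*23.7294 = 1.3656
Step 3: Project onto [-3, 4].
x_proj = clip(-0.3712) = -0.3712
y_proj = clip(1.3656) = 1.3656
Step 4: Evaluate f.
f(-0.3712, 1.3656) = -0.5544


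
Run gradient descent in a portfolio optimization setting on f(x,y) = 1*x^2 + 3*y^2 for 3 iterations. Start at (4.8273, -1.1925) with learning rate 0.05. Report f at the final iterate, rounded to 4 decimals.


Gradient descent on f(x,y) = 1*x^2 + 3*y^2.
Starting point: (4.8273, -1.1925), alpha = 0.05
Step 1: grad_x = 2*1*4.8273 = 9.6546, grad_y = 2*3*-1.1925 = -7.155
  x_1 = 4.8273 - 0.05*9.6546 = 4.3446
  y_1 = -1.1925 - 0.05*-7.155 = -0.8348
Step 2: grad_x = 2*1*4.3446 = 8.6891, grad_y = 2*3*-0.8348 = -5.0085
  x_2 = 4.3446 - 0.05*8.6891 = 3.9101
  y_2 = -0.8348 - 0.05*-5.0085 = -0.5843
Step 3: grad_x = 2*1*3.9101 = 7.8202, grad_y = 2*3*-0.5843 = -3.506
  x_3 = 3.9101 - 0.05*7.8202 = 3.5191
  y_3 = -0.5843 - 0.05*-3.506 = -0.409
f(3.5191, -0.409) = 1*3.5191^2 + 3*(-0.409)^2 = 12.886


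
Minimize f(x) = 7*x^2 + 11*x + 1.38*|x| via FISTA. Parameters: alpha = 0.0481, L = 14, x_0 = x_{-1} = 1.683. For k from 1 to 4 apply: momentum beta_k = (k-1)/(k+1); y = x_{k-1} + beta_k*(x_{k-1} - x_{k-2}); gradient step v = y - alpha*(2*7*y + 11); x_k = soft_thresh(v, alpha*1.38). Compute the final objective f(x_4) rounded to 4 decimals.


FISTA on f(x) = 7*x^2 + 11*x + 1.38*|x|
L = 14, alpha = 0.0481
Iteration 1: beta = 0.0, y = 1.683 + 0.0*(1.683 - 1.683) = 1.683
  grad(y) = 34.562, v = y - alpha*grad = 0.0206
  prox(v) = soft_thresh(0.0206, 0.0664) = 0.0
Iteration 2: beta = 0.3333, y = 0.0 + 0.3333*(0.0 - 1.683) = -0.561
  grad(y) = 3.146, v = y - alpha*grad = -0.7123
  prox(v) = soft_thresh(-0.7123, 0.0664) = -0.6459
Iteration 3: beta = 0.5, y = -0.6459 + 0.5*(-0.6459 - 0.0) = -0.9689
  grad(y) = -2.5648, v = y - alpha*grad = -0.8455
  prox(v) = soft_thresh(-0.8455, 0.0664) = -0.7792
Iteration 4: beta = 0.6, y = -0.7792 + 0.6*(-0.7792 + 0.6459) = -0.8591
  grad(y) = -1.0275, v = y - alpha*grad = -0.8097
  prox(v) = soft_thresh(-0.8097, 0.0664) = -0.7433
f(x_4) = 7*(-0.7433)^2 + 11*(-0.7433) + 1.38*|-0.7433| = -3.2831


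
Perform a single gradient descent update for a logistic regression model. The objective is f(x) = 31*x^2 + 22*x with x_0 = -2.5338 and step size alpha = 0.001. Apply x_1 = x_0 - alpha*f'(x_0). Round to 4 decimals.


We compute the gradient at x_0 and apply the update.
f'(x) = 62*x + 22
f'(-2.5338) = 62*-2.5338 + 22 = -135.0956
x_1 = -2.5338 - 0.001*-135.0956 = -2.3987


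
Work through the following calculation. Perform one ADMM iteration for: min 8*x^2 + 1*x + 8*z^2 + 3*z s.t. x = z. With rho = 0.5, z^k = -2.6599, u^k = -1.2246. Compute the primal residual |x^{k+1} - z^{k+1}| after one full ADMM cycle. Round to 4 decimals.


ADMM iteration with rho = 0.5, z^k = -2.6599, u^k = -1.2246
Step 1: x-update.
Minimize 8*x^2 + 1*x + (0.5/2)*(x + 2.6599 - 1.2246)^2
FOC: (2*8 + 0.5)*x = -1 + 0.5*(-2.6599 + 1.2246)
x^{k+1} = -0.1041
Step 2: z-update.
Minimize 8*z^2 + 3*z + (0.5/2)*(-0.1041 - z - 1.2246)^2
FOC: (2*8 + 0.5)*z = -3 + 0.5*(-0.1041 - 1.2246)
z^{k+1} = -0.2221
Step 3: u-update.
u^{k+1} = -1.2246 - 0.1041 + 0.2221 = -1.1066
Step 4: Primal residual = |-0.1041 + 0.2221| = 0.118


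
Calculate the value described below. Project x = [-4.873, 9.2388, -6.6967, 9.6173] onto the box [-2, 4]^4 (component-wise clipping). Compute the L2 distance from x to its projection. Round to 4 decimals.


Project each component onto [-2, 4].
clip(-4.873) = -2.0, clip(9.2388) = 4.0, clip(-6.6967) = -2.0, clip(9.6173) = 4.0
Projection = [-2.0, 4.0, -2.0, 4.0]
Squared diffs: [8.2541, 27.445, 22.059, 31.5541]
Distance = sqrt(89.3122) = 9.4505


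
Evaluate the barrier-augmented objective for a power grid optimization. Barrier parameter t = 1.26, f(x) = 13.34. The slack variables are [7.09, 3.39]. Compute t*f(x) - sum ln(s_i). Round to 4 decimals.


Step 1: Compute log-barrier.
ln values: [1.9587, 1.2208]
phi = -(1.9587 + 1.2208) = -3.1795
Step 2: Compute augmented objective.
t*f(x) = 1.26*13.34 = 16.8084
Total = 16.8084 - 3.1795 = 13.6289


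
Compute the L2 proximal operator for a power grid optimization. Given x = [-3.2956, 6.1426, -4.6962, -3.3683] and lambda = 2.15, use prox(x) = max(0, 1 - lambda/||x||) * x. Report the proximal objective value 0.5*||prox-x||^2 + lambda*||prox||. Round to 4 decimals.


Step 1: Compute ||x||.
||x|| = 9.055
Step 2: Compute scaling factor.
scale = max(0, 1 - 2.15/9.055) = 0.7626
Step 3: prox(x) = [-2.5131, 4.6841, -3.5811, -2.5685]
||prox(x)|| = 6.905
Step 4: Proximal objective.
0.5*||prox-x||^2 = 2.3113
lambda*||prox|| = 14.8458
Total = 17.1569


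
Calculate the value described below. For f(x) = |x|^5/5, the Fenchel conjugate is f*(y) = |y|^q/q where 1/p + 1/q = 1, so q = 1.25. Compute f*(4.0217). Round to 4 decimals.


The conjugate exponent q satisfies 1/p + 1/q = 1.
p = 5, so q = 5/(5 - 1) = 1.25
|y|^q = 4.0217^1.25 = 5.6952
f*(4.0217) = 5.6952 / 1.25 = 4.5562


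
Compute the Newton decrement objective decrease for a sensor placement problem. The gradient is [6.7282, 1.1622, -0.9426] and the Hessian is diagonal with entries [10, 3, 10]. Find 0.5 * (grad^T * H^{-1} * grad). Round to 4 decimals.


Step 1: H is diagonal, so H^(-1) * g = [0.6728, 0.3874, -0.0943].
Step 2: g^T H^(-1) g = sum_i g_i^2 / H_ii
  = (6.7282)^2/10 + (1.1622)^2/3 + (-0.9426)^2/10
  = 4.5269 + 0.4502 + 0.0888 = 5.066
Step 3: Objective decrease = 0.5 * g^T H^(-1) g = 2.533


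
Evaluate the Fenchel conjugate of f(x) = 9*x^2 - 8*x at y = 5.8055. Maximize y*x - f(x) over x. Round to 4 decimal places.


f*(y) = sup_x {y*x - a*x^2 - b*x} = sup_x {(y-b)*x - a*x^2}
FOC: (y - b) - 2a*x = 0 => x* = (y - b)/(2a)
x* = (5.8055 + 8)/(2*9) = 0.767
f*(5.8055) = (y-b)^2/(4a) = (5.8055 + 8)^2/(4*9)
= 190.5918/36 = 5.2942


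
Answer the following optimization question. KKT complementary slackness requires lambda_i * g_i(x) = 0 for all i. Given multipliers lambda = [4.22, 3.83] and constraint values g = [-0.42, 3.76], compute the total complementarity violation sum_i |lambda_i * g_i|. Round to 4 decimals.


KKT complementary slackness check:
lambda_1 * g_1 = 4.22 * -0.42 = -1.7724
lambda_2 * g_2 = 3.83 * 3.76 = 14.4008
Total violation = 1.7724 + 14.4008 = 16.1732


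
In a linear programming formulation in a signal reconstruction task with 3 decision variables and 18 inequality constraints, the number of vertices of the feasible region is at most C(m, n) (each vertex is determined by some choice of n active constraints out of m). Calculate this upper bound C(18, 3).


Each vertex corresponds to some choice of n active constraints out of m, so the number of vertices is at most C(m, n) = m! / (n!(m-n)!).
m = 18, n = 3
Numerator: 18 * 17 * 16
Denominator: 3! = 6
C(18, 3) = 816


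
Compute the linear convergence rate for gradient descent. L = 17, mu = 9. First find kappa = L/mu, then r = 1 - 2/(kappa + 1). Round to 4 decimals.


Step 1: Compute the condition number.
kappa = L/mu = 17/9 = 1.8889
Step 2: Compute the convergence rate.
r = 1 - 2/(kappa + 1) = 1 - 2*mu/(L + mu) = (L - mu)/(L + mu) = 8/26 = 0.3077


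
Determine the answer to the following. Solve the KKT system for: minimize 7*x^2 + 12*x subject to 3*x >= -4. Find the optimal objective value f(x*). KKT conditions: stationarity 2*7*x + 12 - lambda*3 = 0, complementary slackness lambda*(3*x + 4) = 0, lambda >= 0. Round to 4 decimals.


Step 1: Try lambda = 0 (constraint inactive).
Stationarity: 2*7*x + 12 = 0
x* = -12/(2*7) = -6/7 = -0.8571 (rounded; the exact value -6/7 is used below)
Check constraint: 3*-0.8571 = -2.5713 >= -4 -- satisfied.
Step 2: Compute optimal value.
f(x*) = 7*(-6/7)^2 + 12*(-6/7) = -5.1429


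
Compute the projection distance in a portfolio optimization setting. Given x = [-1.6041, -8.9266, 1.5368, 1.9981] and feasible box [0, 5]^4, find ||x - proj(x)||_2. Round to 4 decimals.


Project each component onto [0, 5].
clip(-1.6041) = 0.0, clip(-8.9266) = 0.0, clip(1.5368) = 1.5368, clip(1.9981) = 1.9981
Projection = [0.0, 0.0, 1.5368, 1.9981]
Squared diffs: [2.5731, 79.6842, 0.0, 0.0]
Distance = sqrt(82.2573) = 9.0696


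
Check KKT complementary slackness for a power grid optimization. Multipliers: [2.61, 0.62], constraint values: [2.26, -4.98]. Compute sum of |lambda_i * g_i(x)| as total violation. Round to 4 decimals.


KKT complementary slackness check:
lambda_1 * g_1 = 2.61 * 2.26 = 5.8986
lambda_2 * g_2 = 0.62 * -4.98 = -3.0876
Total violation = 5.8986 + 3.0876 = 8.9862


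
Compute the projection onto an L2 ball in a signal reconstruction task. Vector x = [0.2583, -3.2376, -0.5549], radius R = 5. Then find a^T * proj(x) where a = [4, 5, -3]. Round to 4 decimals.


Step 1: Compute ||x|| (intermediates to 6 decimals).
||x|| = sqrt(0.2583^2 + (-3.2376)^2 + (-0.5549)^2) = 3.294949
Step 2: Project.
Since ||x|| <= R, proj = x (no scaling needed).
proj(x) = [0.2583, -3.2376, -0.5549]
Step 3: Dot product.
a^T * proj(x) = 4*0.2583 + 5*(-3.2376) - 3*(-0.5549) = -13.4901


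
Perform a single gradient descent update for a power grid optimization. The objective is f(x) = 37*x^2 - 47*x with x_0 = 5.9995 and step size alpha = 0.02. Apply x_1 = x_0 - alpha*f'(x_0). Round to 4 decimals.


We compute the gradient at x_0 and apply the update.
f'(x) = 74*x - 47
f'(5.9995) = 74*5.9995 - 47 = 396.963
x_1 = 5.9995 - 0.02*396.963 = -1.9398


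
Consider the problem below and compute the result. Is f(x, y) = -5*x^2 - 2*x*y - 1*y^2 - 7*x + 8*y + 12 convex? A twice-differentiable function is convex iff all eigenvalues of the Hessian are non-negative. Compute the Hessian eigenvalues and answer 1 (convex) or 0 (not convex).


The Hessian of f(x,y) = -5*x^2 - 2*x*y - 1*y^2 - 7*x + 8*y + 12 is:
H = [[-10, -2], [-2, -2]]
Trace = -10 - 2 = -12
Determinant = -10*-2 - (-2)^2 = 16
Discriminant = (-12)^2 - 4*16 = 80.0
Eigenvalues: lambda_1 = -10.4721, lambda_2 = -1.5279
The function is not convex.

0


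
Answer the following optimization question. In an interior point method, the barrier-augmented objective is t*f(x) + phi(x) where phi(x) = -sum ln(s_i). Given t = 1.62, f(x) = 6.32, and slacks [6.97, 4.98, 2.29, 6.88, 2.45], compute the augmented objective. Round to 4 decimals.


Step 1: Compute log-barrier.
ln values: [1.9416, 1.6054, 0.8286, 1.9286, 0.8961]
phi = -(1.9416 + 1.6054 + 0.8286 + 1.9286 + 0.8961) = -7.2003
Step 2: Compute augmented objective.
t*f(x) = 1.62*6.32 = 10.2384
Total = 10.2384 - 7.2003 = 3.0381


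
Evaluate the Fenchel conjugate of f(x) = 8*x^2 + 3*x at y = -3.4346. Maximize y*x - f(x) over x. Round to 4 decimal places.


f*(y) = sup_x {y*x - a*x^2 - b*x} = sup_x {(y-b)*x - a*x^2}
FOC: (y - b) - 2a*x = 0 => x* = (y - b)/(2a)
x* = (-3.4346 - 3)/(2*8) = -0.4022
f*(-3.4346) = (y-b)^2/(4a) = (-3.4346 - 3)^2/(4*8)
= 41.4041/32 = 1.2939


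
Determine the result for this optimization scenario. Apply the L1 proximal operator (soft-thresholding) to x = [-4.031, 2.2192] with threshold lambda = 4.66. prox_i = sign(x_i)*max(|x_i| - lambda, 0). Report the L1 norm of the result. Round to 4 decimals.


Soft-thresholding with lambda = 4.66:
prox(-4.031) = sign(-4.031)*max(|-4.031| - 4.66, 0) = 0.0
prox(2.2192) = sign(2.2192)*max(|2.2192| - 4.66, 0) = 0.0
prox(x) = [0.0, 0.0]
||prox(x)||_1 = 0.0 + 0.0 = 0.0


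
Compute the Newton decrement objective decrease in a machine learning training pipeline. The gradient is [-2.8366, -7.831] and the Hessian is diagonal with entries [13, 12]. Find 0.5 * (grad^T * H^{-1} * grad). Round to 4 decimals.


Step 1: H is diagonal, so H^(-1) * g = [-0.2182, -0.6526].
Step 2: g^T H^(-1) g = sum_i g_i^2 / H_ii
  = (-2.8366)^2/13 + (-7.831)^2/12
  = 0.6189 + 5.1104 = 5.7293
Step 3: Objective decrease = 0.5 * g^T H^(-1) g = 2.8647


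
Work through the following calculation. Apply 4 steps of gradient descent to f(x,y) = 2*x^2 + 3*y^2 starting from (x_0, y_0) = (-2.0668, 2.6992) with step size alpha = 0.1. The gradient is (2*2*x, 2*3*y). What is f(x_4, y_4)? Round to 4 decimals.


Gradient descent on f(x,y) = 2*x^2 + 3*y^2.
Starting point: (-2.0668, 2.6992), alpha = 0.1
Step 1: grad_x = 2*2*-2.0668 = -8.2672, grad_y = 2*3*2.6992 = 16.1952
  x_1 = -2.0668 - 0.1*-8.2672 = -1.2401
  y_1 = 2.6992 - 0.1*16.1952 = 1.0797
Step 2: grad_x = 2*2*-1.2401 = -4.9603, grad_y = 2*3*1.0797 = 6.4781
  x_2 = -1.2401 - 0.1*-4.9603 = -0.744
  y_2 = 1.0797 - 0.1*6.4781 = 0.4319
Step 3: grad_x = 2*2*-0.744 = -2.9762, grad_y = 2*3*0.4319 = 2.5912
  x_3 = -0.744 - 0.1*-2.9762 = -0.4464
  y_3 = 0.4319 - 0.1*2.5912 = 0.1727
Step 4: grad_x = 2*2*-0.4464 = -1.7857, grad_y = 2*3*0.1727 = 1.0365
  x_4 = -0.4464 - 0.1*-1.7857 = -0.2679
  y_4 = 0.1727 - 0.1*1.0365 = 0.0691
f(-0.2679, 0.0691) = 2*(-0.2679)^2 + 3*0.0691^2 = 0.1578
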